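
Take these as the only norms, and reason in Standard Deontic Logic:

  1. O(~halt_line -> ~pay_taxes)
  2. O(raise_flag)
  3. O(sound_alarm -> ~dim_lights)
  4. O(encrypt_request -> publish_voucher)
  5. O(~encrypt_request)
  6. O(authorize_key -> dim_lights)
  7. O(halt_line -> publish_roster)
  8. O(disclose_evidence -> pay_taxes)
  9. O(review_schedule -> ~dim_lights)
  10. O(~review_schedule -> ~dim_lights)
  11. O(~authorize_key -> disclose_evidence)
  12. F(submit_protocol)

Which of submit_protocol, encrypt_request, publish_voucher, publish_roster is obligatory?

publish_roster

Premises 9 and 10 cover both cases: O(review_schedule -> ~dim_lights) and O(~review_schedule -> ~dim_lights). Since review_schedule ∨ ~review_schedule is a tautology, O(~dim_lights) follows.
Premise 6, O(authorize_key -> dim_lights), contraposes to O(~dim_lights -> ~authorize_key); with O(~dim_lights) we get O(~authorize_key).
From O(~authorize_key) and premise 11, O(~authorize_key -> disclose_evidence), we obtain O(disclose_evidence).
From O(disclose_evidence) and premise 8, O(disclose_evidence -> pay_taxes), we obtain O(pay_taxes).
Premise 1 is O(~halt_line -> ~pay_taxes); contrapositively O(pay_taxes -> halt_line). Since O(pay_taxes) holds, K gives O(halt_line).
With premise 7, O(halt_line -> publish_roster), the K-axiom yields O(publish_roster).
So O(publish_roster) holds — publish_roster is obligatory. None of the other listed options is made obligatory by any chain of premises.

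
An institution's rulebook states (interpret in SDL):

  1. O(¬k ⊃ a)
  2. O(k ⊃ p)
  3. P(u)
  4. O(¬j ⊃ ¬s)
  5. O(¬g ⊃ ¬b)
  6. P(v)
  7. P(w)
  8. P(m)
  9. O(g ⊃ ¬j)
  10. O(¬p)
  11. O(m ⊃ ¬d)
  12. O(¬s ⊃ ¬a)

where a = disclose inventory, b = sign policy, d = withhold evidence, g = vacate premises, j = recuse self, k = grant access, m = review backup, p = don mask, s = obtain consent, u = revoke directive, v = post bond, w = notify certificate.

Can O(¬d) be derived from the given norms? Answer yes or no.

Premise 11 is O(m ⊃ ¬d), but O(m) is not derivable from the premises (the permission P(m) asserts only ¬O(¬m), not O(m)), so it does not yield O(¬d).
No other premise forces O(¬d). An ideal world satisfying every premise can still have ¬d false, so O(¬d) is not derivable.

No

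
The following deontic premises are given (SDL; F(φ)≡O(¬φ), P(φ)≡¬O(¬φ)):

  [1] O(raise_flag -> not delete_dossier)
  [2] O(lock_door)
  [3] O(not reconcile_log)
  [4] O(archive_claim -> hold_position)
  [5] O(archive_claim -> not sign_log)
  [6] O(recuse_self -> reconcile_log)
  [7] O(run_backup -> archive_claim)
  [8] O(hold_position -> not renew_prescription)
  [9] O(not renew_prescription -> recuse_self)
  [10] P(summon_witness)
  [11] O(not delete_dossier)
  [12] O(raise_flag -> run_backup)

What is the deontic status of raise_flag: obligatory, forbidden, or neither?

Forbidden

Premise 3 gives O(not reconcile_log).
Premise 6, O(recuse_self -> reconcile_log), contraposes to O(not reconcile_log -> not recuse_self); with O(not reconcile_log) we get O(not recuse_self).
Premise 9 is O(not renew_prescription -> recuse_self); contrapositively O(not recuse_self -> renew_prescription). Since O(not recuse_self) holds, K gives O(renew_prescription).
The contrapositive of premise 8 (O(hold_position -> not renew_prescription)) is O(renew_prescription -> not hold_position), and O(renew_prescription) is already established, so O(not hold_position).
The contrapositive of premise 4 (O(archive_claim -> hold_position)) is O(not hold_position -> not archive_claim), and O(not hold_position) is already established, so O(not archive_claim).
Premise 7, O(run_backup -> archive_claim), contraposes to O(not archive_claim -> not run_backup); with O(not archive_claim) we get O(not run_backup).
Premise 12 is O(raise_flag -> run_backup); contrapositively O(not run_backup -> not raise_flag). Since O(not run_backup) holds, K gives O(not raise_flag).
Premises 1, 2, 5, 10, 11 do not contribute to this derivation.
Thus O(not raise_flag), which is F(raise_flag): raise_flag is forbidden.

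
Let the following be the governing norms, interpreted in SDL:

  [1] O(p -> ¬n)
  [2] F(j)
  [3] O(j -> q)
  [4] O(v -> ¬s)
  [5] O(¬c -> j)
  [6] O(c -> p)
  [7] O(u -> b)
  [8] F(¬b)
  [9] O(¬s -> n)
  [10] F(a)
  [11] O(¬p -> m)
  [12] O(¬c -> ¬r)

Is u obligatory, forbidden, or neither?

Premise 7 is O(u -> b); even if O(b) held, inferring O(u) would be affirming the consequent — invalid.
No premise or chain of K-axiom applications forces O(u), and none forces O(¬u). So u is neither obligatory nor forbidden under these norms.

Neither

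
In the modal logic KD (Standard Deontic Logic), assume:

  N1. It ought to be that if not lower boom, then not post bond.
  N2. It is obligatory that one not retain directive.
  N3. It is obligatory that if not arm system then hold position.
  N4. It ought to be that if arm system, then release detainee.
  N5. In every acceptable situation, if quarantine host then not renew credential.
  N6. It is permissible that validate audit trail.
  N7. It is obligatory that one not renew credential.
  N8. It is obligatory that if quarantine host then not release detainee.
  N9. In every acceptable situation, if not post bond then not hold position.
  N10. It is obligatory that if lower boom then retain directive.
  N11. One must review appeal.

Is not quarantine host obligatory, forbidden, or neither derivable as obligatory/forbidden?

Premise 2 gives O(¬retain_directive).
Premise 10 is O(lower_boom → retain_directive); contrapositively O(¬retain_directive → ¬lower_boom). Since O(¬retain_directive) holds, K gives O(¬lower_boom).
From O(¬lower_boom) and premise 1, O(¬lower_boom → ¬post_bond), we obtain O(¬post_bond).
Premise 9 is O(¬post_bond → ¬hold_position); since O(¬post_bond), deontic closure gives O(¬hold_position).
Premise 3 is O(¬arm_system → hold_position); contrapositively O(¬hold_position → arm_system). Since O(¬hold_position) holds, K gives O(arm_system).
Premise 4 is O(arm_system → release_detainee); since O(arm_system), deontic closure gives O(release_detainee).
Premise 8, O(quarantine_host → ¬release_detainee), contraposes to O(release_detainee → ¬quarantine_host); with O(release_detainee) we get O(¬quarantine_host).
Premises 5, 6, 7, 11 do not contribute to this derivation.
Hence ¬quarantine_host is obligatory.

Obligatory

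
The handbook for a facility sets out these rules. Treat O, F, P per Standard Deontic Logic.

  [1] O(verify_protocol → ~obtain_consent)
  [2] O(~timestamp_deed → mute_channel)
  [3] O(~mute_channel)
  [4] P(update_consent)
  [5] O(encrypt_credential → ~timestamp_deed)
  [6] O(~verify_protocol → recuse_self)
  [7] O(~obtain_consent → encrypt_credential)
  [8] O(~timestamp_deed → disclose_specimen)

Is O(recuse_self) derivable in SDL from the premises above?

Premise 3 states O(~mute_channel) outright.
The contrapositive of premise 2 (O(~timestamp_deed → mute_channel)) is O(~mute_channel → timestamp_deed), and O(~mute_channel) is already established, so O(timestamp_deed).
The contrapositive of premise 5 (O(encrypt_credential → ~timestamp_deed)) is O(timestamp_deed → ~encrypt_credential), and O(timestamp_deed) is already established, so O(~encrypt_credential).
Premise 7, O(~obtain_consent → encrypt_credential), contraposes to O(~encrypt_credential → obtain_consent); with O(~encrypt_credential) we get O(obtain_consent).
The contrapositive of premise 1 (O(verify_protocol → ~obtain_consent)) is O(obtain_consent → ~verify_protocol), and O(obtain_consent) is already established, so O(~verify_protocol).
From O(~verify_protocol) and premise 6, O(~verify_protocol → recuse_self), we obtain O(recuse_self).
Premises 4, 8 do not contribute to this derivation.
So O(recuse_self) follows.

Yes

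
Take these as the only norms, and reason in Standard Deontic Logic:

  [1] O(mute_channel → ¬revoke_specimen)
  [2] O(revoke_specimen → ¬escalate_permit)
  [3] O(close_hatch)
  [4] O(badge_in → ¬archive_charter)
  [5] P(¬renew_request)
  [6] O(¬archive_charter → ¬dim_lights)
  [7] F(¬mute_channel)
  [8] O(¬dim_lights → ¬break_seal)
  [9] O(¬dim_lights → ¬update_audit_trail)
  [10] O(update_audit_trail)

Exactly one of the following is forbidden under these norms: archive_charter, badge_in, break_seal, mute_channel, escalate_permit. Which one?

badge_in

Premise 10 gives O(update_audit_trail).
The contrapositive of premise 9 (O(¬dim_lights → ¬update_audit_trail)) is O(update_audit_trail → dim_lights), and O(update_audit_trail) is already established, so O(dim_lights).
Premise 6, O(¬archive_charter → ¬dim_lights), contraposes to O(dim_lights → archive_charter); with O(dim_lights) we get O(archive_charter).
Premise 4 is O(badge_in → ¬archive_charter); contrapositively O(archive_charter → ¬badge_in). Since O(archive_charter) holds, K gives O(¬badge_in).
So O(¬badge_in) holds, i.e. badge_in is forbidden. None of the other listed options is forbidden under the premises.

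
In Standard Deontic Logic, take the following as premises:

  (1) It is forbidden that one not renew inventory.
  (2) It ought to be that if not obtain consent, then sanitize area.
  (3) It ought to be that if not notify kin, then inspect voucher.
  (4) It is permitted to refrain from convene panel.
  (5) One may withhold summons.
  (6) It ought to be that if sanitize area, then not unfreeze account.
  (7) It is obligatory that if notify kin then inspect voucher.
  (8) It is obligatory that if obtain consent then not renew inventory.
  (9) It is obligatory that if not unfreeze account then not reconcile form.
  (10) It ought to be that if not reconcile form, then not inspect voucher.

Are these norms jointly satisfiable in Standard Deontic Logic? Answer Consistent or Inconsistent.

Premises 3 and 7 are O(¬notify_kin → inspect_voucher) and O(notify_kin → inspect_voucher); every ideal world satisfies ¬notify_kin or notify_kin, so in either case inspect_voucher holds — hence O(inspect_voucher).
Premise 10, O(¬reconcile_form → ¬inspect_voucher), contraposes to O(inspect_voucher → reconcile_form); with O(inspect_voucher) we get O(reconcile_form).
Premise 9 is O(¬unfreeze_account → ¬reconcile_form); contrapositively O(reconcile_form → unfreeze_account). Since O(reconcile_form) holds, K gives O(unfreeze_account).
Premise 6 is O(sanitize_area → ¬unfreeze_account); contrapositively O(unfreeze_account → ¬sanitize_area). Since O(unfreeze_account) holds, K gives O(¬sanitize_area).
The contrapositive of premise 2 (O(¬obtain_consent → sanitize_area)) is O(¬sanitize_area → obtain_consent), and O(¬sanitize_area) is already established, so O(obtain_consent).
Premise 8 is O(obtain_consent → ¬renew_inventory); since O(obtain_consent), deontic closure gives O(¬renew_inventory).
However, F(¬renew_inventory) at premise 1 amounts to O(renew_inventory).
We now have both O(¬renew_inventory) and O(renew_inventory) — renew_inventory is simultaneously obligatory and forbidden, violating the D-axiom.

Inconsistent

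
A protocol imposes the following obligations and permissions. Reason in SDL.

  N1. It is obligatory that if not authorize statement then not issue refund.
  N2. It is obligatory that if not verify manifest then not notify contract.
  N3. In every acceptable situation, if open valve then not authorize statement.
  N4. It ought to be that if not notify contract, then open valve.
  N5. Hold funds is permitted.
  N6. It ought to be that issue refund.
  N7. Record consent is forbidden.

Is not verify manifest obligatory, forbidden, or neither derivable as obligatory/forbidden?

Forbidden

Premise 6 gives O(issue_refund).
Premise 1, O(¬authorize_statement → ¬issue_refund), contraposes to O(issue_refund → authorize_statement); with O(issue_refund) we get O(authorize_statement).
Premise 3, O(open_valve → ¬authorize_statement), contraposes to O(authorize_statement → ¬open_valve); with O(authorize_statement) we get O(¬open_valve).
Premise 4, O(¬notify_contract → open_valve), contraposes to O(¬open_valve → notify_contract); with O(¬open_valve) we get O(notify_contract).
Premise 2, O(¬verify_manifest → ¬notify_contract), contraposes to O(notify_contract → verify_manifest); with O(notify_contract) we get O(verify_manifest).
Premises 5, 7 do not contribute to this derivation.
Thus O(verify_manifest), which is F(¬verify_manifest): ¬verify_manifest is forbidden.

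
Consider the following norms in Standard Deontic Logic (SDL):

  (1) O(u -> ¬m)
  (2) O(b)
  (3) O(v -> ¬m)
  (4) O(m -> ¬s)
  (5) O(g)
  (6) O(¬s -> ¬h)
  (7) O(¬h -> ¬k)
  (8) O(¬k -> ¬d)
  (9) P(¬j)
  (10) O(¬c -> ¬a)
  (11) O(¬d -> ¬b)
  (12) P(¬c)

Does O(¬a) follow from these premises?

Premise 10 is O(¬c -> ¬a), but O(¬c) is not derivable from the premises (the permission P(¬c) asserts only ¬O(c), not O(¬c)), so it does not yield O(¬a).
No other premise forces O(¬a). An ideal world satisfying every premise can still have ¬a false, so O(¬a) is not derivable.

No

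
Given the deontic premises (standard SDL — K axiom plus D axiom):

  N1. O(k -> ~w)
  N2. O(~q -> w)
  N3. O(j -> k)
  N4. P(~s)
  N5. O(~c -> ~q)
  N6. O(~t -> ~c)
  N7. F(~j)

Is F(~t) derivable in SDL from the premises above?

Yes

Premise 7 is F(~j), i.e. O(j).
From O(j) and premise 3, O(j -> k), we obtain O(k).
From O(k) and premise 1, O(k -> ~w), we obtain O(~w).
Premise 2, O(~q -> w), contraposes to O(~w -> q); with O(~w) we get O(q).
Premise 5, O(~c -> ~q), contraposes to O(q -> c); with O(q) we get O(c).
The contrapositive of premise 6 (O(~t -> ~c)) is O(c -> t), and O(c) is already established, so O(t).
Premise 4 does not contribute to this derivation.
So O(t) holds, i.e. F(~t). The claim follows.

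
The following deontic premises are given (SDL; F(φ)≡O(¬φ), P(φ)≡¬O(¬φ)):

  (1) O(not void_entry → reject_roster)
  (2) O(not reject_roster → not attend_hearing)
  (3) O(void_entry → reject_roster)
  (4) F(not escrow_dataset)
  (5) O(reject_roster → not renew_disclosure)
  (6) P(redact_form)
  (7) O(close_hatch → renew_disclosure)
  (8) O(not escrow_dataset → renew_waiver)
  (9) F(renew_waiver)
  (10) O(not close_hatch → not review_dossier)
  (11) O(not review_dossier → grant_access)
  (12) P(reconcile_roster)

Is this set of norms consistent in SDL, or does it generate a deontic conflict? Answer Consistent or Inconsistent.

Premise 8 is O(not escrow_dataset → renew_waiver), but O(not escrow_dataset) is not derivable from the premises, so it does not yield O(renew_waiver).
So O(renew_waiver) is not derivable, and the apparent clash with O(not renew_waiver) does not arise.
A world satisfying every obligation exists (e.g. attend_hearing=false, close_hatch=false, escrow_dataset=true, grant_access=true, reconcile_roster=false, redact_form=false, reject_roster=true, renew_disclosure=false, renew_waiver=false, review_dossier=false, void_entry=false); no atom is both obligatory and forbidden, so the set is consistent.

Consistent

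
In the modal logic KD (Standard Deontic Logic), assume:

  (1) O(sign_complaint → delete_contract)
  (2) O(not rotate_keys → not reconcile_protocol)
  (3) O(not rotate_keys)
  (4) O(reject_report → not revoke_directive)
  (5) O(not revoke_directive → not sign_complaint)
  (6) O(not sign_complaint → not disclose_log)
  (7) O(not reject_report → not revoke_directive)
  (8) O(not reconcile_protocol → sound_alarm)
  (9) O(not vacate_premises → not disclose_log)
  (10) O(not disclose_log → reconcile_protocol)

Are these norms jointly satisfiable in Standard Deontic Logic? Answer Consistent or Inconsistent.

By case analysis on reject_report: premise 4 gives O(reject_report → not revoke_directive) and premise 7 gives O(not reject_report → not revoke_directive), so O(not revoke_directive) either way.
Premise 5 is O(not revoke_directive → not sign_complaint); since O(not revoke_directive), deontic closure gives O(not sign_complaint).
Premise 6 is O(not sign_complaint → not disclose_log); since O(not sign_complaint), deontic closure gives O(not disclose_log).
From O(not disclose_log) and premise 10, O(not disclose_log → reconcile_protocol), we obtain O(reconcile_protocol).
The contrapositive of premise 2 (O(not rotate_keys → not reconcile_protocol)) is O(reconcile_protocol → rotate_keys), and O(reconcile_protocol) is already established, so O(rotate_keys).
But premise 3 directly asserts O(not rotate_keys).
We now have both O(rotate_keys) and O(not rotate_keys) — rotate_keys is simultaneously obligatory and forbidden, violating the D-axiom.

Inconsistent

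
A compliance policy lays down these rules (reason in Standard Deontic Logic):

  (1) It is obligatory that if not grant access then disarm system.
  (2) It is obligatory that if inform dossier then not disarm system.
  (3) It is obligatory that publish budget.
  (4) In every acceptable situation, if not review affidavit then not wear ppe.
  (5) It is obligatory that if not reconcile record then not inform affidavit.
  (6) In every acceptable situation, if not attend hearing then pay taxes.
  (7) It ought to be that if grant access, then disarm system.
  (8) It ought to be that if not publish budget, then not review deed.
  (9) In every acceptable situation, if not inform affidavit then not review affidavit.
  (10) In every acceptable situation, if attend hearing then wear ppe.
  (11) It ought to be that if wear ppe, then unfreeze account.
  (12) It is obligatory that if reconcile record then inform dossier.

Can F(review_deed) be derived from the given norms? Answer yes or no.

No

Premise 8 is O(¬publish_budget → ¬review_deed), but O(¬publish_budget) is not derivable from the premises, so it does not yield O(¬review_deed).
No other premise forces O(¬review_deed). An ideal world satisfying every premise can still have review_deed true, so F(review_deed) is not derivable.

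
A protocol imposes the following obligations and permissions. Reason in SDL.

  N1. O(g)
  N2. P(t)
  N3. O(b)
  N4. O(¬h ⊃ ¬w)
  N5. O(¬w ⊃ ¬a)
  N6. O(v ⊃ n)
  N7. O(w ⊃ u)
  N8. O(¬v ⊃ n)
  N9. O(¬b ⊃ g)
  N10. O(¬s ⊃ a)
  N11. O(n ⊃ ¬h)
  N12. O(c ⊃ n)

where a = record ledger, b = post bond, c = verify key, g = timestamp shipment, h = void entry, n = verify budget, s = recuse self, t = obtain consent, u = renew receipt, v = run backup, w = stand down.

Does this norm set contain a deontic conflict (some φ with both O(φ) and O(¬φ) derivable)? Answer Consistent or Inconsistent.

Premise 9 is O(¬b ⊃ g); even if O(g) held, inferring O(¬b) would be affirming the consequent — invalid.
So O(¬b) is not derivable, and the apparent clash with O(b) does not arise.
A world satisfying every obligation exists (e.g. a=false, b=true, c=false, g=true, h=false, n=true, s=true, t=false, u=false, v=false, w=false); no atom is both obligatory and forbidden, so the set is consistent.

Consistent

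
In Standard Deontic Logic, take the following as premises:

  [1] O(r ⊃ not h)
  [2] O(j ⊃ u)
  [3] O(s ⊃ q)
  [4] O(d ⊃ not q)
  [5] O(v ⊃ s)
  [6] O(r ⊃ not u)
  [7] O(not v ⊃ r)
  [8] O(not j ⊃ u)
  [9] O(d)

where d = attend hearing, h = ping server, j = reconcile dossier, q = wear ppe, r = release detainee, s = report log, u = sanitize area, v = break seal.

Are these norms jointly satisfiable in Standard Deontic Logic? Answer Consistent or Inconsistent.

By case analysis on not j: premise 8 gives O(not j ⊃ u) and premise 2 gives O(j ⊃ u), so O(u) either way.
The contrapositive of premise 6 (O(r ⊃ not u)) is O(u ⊃ not r), and O(u) is already established, so O(not r).
Premise 7, O(not v ⊃ r), contraposes to O(not r ⊃ v); with O(not r) we get O(v).
Premise 5 is O(v ⊃ s); since O(v), deontic closure gives O(s).
Applying K to premise 3 (O(s ⊃ q)) and O(s) yields O(q).
The contrapositive of premise 4 (O(d ⊃ not q)) is O(q ⊃ not d), and O(q) is already established, so O(not d).
But premise 9 directly asserts O(d).
We now have both O(not d) and O(d) — d is simultaneously obligatory and forbidden, violating the D-axiom.

Inconsistent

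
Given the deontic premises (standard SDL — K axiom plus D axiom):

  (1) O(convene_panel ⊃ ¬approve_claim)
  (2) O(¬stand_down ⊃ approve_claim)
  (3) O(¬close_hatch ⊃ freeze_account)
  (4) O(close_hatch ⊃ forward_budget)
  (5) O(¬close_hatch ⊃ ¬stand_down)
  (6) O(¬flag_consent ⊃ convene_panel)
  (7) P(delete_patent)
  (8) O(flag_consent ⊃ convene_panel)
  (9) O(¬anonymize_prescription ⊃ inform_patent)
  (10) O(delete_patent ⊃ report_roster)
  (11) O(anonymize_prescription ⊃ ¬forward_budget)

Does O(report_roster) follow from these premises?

Premise 10 is O(delete_patent ⊃ report_roster), but O(delete_patent) is not derivable from the premises (the permission P(delete_patent) asserts only ¬O(¬delete_patent), not O(delete_patent)), so it does not yield O(report_roster).
No other premise forces O(report_roster). An ideal world satisfying every premise can still have report_roster false, so O(report_roster) is not derivable.

No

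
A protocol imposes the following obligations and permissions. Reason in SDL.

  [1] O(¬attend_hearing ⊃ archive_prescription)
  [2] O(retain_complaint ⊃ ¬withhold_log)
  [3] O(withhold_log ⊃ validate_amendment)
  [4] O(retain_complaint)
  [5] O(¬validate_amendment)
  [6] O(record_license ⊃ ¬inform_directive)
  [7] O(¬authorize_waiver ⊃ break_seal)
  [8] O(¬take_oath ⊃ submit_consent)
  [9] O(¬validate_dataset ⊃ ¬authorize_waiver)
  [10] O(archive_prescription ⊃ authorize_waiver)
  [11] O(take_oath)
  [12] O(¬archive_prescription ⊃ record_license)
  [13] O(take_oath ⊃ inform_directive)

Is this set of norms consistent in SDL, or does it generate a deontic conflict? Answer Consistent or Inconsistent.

Consistent

Premise 3 is O(withhold_log ⊃ validate_amendment), but O(withhold_log) is not derivable from the premises, so it does not yield O(validate_amendment).
So O(validate_amendment) is not derivable, and the apparent clash with O(¬validate_amendment) does not arise.
A world satisfying every obligation exists (e.g. archive_prescription=true, attend_hearing=false, authorize_waiver=true, break_seal=false, inform_directive=true, record_license=false, retain_complaint=true, submit_consent=false, take_oath=true, validate_amendment=false, validate_dataset=true, withhold_log=false); no atom is both obligatory and forbidden, so the set is consistent.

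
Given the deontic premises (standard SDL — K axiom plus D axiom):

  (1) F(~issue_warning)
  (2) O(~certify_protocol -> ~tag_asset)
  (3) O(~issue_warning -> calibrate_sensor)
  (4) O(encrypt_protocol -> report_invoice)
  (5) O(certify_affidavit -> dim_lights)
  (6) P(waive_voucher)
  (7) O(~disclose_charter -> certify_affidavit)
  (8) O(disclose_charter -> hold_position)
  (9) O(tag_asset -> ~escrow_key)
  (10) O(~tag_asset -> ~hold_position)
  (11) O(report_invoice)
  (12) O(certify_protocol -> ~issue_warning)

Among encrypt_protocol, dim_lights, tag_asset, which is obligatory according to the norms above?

dim_lights

F(~issue_warning) at premise 1 means O(issue_warning).
Premise 12, O(certify_protocol -> ~issue_warning), contraposes to O(issue_warning -> ~certify_protocol); with O(issue_warning) we get O(~certify_protocol).
With premise 2, O(~certify_protocol -> ~tag_asset), the K-axiom yields O(~tag_asset).
With premise 10, O(~tag_asset -> ~hold_position), the K-axiom yields O(~hold_position).
Premise 8 is O(disclose_charter -> hold_position); contrapositively O(~hold_position -> ~disclose_charter). Since O(~hold_position) holds, K gives O(~disclose_charter).
From O(~disclose_charter) and premise 7, O(~disclose_charter -> certify_affidavit), we obtain O(certify_affidavit).
Premise 5 is O(certify_affidavit -> dim_lights); since O(certify_affidavit), deontic closure gives O(dim_lights).
So O(dim_lights) holds — dim_lights is obligatory. None of the other listed options is made obligatory by any chain of premises.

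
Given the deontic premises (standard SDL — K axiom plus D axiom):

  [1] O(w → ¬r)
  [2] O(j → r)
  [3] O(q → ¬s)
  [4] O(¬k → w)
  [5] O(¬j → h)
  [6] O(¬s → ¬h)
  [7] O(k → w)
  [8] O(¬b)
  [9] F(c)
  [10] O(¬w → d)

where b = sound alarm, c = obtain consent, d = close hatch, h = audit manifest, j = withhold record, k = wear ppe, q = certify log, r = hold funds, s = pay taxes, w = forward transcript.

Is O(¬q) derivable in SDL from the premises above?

Yes

By case analysis on ¬k: premise 4 gives O(¬k → w) and premise 7 gives O(k → w), so O(w) either way.
Applying K to premise 1 (O(w → ¬r)) and O(w) yields O(¬r).
Premise 2, O(j → r), contraposes to O(¬r → ¬j); with O(¬r) we get O(¬j).
Applying K to premise 5 (O(¬j → h)) and O(¬j) yields O(h).
Premise 6 is O(¬s → ¬h); contrapositively O(h → s). Since O(h) holds, K gives O(s).
The contrapositive of premise 3 (O(q → ¬s)) is O(s → ¬q), and O(s) is already established, so O(¬q).
Premises 8, 9, 10 do not contribute to this derivation.
So O(¬q) follows.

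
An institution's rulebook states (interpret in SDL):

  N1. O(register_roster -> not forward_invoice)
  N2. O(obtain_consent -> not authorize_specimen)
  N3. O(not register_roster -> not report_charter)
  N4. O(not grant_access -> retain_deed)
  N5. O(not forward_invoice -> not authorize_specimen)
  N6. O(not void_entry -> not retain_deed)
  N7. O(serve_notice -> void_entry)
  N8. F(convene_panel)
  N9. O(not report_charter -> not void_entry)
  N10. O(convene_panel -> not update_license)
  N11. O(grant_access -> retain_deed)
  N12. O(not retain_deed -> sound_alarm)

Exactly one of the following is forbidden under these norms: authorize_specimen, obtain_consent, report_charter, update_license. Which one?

Premises 4 and 11 are O(not grant_access -> retain_deed) and O(grant_access -> retain_deed); every ideal world satisfies not grant_access or grant_access, so in either case retain_deed holds — hence O(retain_deed).
Premise 6, O(not void_entry -> not retain_deed), contraposes to O(retain_deed -> void_entry); with O(retain_deed) we get O(void_entry).
Premise 9, O(not report_charter -> not void_entry), contraposes to O(void_entry -> report_charter); with O(void_entry) we get O(report_charter).
Premise 3, O(not register_roster -> not report_charter), contraposes to O(report_charter -> register_roster); with O(report_charter) we get O(register_roster).
From O(register_roster) and premise 1, O(register_roster -> not forward_invoice), we obtain O(not forward_invoice).
With premise 5, O(not forward_invoice -> not authorize_specimen), the K-axiom yields O(not authorize_specimen).
So O(not authorize_specimen) holds, i.e. authorize_specimen is forbidden. None of the other listed options is forbidden under the premises.

authorize_specimen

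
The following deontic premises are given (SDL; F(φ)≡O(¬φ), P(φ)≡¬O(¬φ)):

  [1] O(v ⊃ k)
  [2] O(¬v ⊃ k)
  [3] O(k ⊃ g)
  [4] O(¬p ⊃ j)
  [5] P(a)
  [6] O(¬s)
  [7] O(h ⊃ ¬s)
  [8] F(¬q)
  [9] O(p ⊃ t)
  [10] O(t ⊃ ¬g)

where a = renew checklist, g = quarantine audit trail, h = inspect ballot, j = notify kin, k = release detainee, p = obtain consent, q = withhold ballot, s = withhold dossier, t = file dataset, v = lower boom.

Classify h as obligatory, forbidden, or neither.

Neither

Premise 7 is O(h ⊃ ¬s); even if O(¬s) held, inferring O(h) would be affirming the consequent — invalid.
No premise or chain of K-axiom applications forces O(h), and none forces O(¬h). So h is neither obligatory nor forbidden under these norms.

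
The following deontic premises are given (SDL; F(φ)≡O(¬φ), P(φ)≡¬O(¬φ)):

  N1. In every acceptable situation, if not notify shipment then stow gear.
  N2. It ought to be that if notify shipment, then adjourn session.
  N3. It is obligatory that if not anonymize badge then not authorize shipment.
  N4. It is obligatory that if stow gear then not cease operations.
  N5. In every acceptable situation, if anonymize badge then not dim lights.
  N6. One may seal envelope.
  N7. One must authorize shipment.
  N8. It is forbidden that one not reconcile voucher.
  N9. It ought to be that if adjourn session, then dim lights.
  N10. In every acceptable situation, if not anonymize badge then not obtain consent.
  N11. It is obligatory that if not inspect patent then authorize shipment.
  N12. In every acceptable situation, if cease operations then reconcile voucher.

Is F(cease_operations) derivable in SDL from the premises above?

Yes

Premise 7 states O(authorize_shipment) outright.
Premise 3 is O(¬anonymize_badge → ¬authorize_shipment); contrapositively O(authorize_shipment → anonymize_badge). Since O(authorize_shipment) holds, K gives O(anonymize_badge).
Applying K to premise 5 (O(anonymize_badge → ¬dim_lights)) and O(anonymize_badge) yields O(¬dim_lights).
The contrapositive of premise 9 (O(adjourn_session → dim_lights)) is O(¬dim_lights → ¬adjourn_session), and O(¬dim_lights) is already established, so O(¬adjourn_session).
The contrapositive of premise 2 (O(notify_shipment → adjourn_session)) is O(¬adjourn_session → ¬notify_shipment), and O(¬adjourn_session) is already established, so O(¬notify_shipment).
Applying K to premise 1 (O(¬notify_shipment → stow_gear)) and O(¬notify_shipment) yields O(stow_gear).
With premise 4, O(stow_gear → ¬cease_operations), the K-axiom yields O(¬cease_operations).
Premises 6, 8, 10, 11, 12 do not contribute to this derivation.
So O(¬cease_operations) holds, i.e. F(cease_operations). The claim follows.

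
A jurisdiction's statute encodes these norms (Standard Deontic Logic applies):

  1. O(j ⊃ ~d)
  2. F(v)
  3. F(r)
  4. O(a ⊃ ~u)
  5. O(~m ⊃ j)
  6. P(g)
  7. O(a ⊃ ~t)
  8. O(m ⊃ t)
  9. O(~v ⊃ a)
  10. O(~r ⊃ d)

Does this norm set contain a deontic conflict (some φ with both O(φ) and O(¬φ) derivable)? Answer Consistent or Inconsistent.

F(r) at premise 3 means O(~r).
From O(~r) and premise 10, O(~r ⊃ d), we obtain O(d).
Premise 1 is O(j ⊃ ~d); contrapositively O(d ⊃ ~j). Since O(d) holds, K gives O(~j).
Premise 5, O(~m ⊃ j), contraposes to O(~j ⊃ m); with O(~j) we get O(m).
Premise 8 is O(m ⊃ t); since O(m), deontic closure gives O(t).
Premise 7 is O(a ⊃ ~t); contrapositively O(t ⊃ ~a). Since O(t) holds, K gives O(~a).
Premise 9, O(~v ⊃ a), contraposes to O(~a ⊃ v); with O(~a) we get O(v).
But premise 2, F(v), means O(~v).
We now have both O(v) and O(~v) — v is simultaneously obligatory and forbidden, violating the D-axiom.

Inconsistent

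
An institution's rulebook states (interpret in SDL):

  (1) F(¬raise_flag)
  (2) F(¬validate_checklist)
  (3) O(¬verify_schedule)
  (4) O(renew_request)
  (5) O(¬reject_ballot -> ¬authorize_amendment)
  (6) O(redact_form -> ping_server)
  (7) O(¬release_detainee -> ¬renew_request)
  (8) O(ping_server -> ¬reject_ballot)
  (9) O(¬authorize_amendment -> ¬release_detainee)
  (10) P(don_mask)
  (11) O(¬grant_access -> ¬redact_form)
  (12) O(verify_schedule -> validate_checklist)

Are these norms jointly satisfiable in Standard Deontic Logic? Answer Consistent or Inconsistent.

Consistent

Premise 12 is O(verify_schedule -> validate_checklist); even if O(validate_checklist) held, inferring O(verify_schedule) would be affirming the consequent — invalid.
So O(verify_schedule) is not derivable, and the apparent clash with O(¬verify_schedule) does not arise.
A world satisfying every obligation exists (e.g. authorize_amendment=true, don_mask=false, grant_access=false, ping_server=false, raise_flag=true, redact_form=false, reject_ballot=true, release_detainee=true, renew_request=true, validate_checklist=true, verify_schedule=false); no atom is both obligatory and forbidden, so the set is consistent.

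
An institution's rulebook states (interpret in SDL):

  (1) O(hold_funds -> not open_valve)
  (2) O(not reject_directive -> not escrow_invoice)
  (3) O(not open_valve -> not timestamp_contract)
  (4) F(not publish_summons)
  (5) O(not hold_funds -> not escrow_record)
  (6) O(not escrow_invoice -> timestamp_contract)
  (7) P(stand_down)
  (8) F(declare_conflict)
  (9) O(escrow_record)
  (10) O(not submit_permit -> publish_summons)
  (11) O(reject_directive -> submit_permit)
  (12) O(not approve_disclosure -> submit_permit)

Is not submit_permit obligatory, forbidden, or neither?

Forbidden

Premise 9 gives O(escrow_record).
Premise 5, O(not hold_funds -> not escrow_record), contraposes to O(escrow_record -> hold_funds); with O(escrow_record) we get O(hold_funds).
Applying K to premise 1 (O(hold_funds -> not open_valve)) and O(hold_funds) yields O(not open_valve).
With premise 3, O(not open_valve -> not timestamp_contract), the K-axiom yields O(not timestamp_contract).
Premise 6, O(not escrow_invoice -> timestamp_contract), contraposes to O(not timestamp_contract -> escrow_invoice); with O(not timestamp_contract) we get O(escrow_invoice).
Premise 2 is O(not reject_directive -> not escrow_invoice); contrapositively O(escrow_invoice -> reject_directive). Since O(escrow_invoice) holds, K gives O(reject_directive).
With premise 11, O(reject_directive -> submit_permit), the K-axiom yields O(submit_permit).
Premises 4, 7, 8, 10, 12 do not contribute to this derivation.
Thus O(submit_permit), which is F(not submit_permit): not submit_permit is forbidden.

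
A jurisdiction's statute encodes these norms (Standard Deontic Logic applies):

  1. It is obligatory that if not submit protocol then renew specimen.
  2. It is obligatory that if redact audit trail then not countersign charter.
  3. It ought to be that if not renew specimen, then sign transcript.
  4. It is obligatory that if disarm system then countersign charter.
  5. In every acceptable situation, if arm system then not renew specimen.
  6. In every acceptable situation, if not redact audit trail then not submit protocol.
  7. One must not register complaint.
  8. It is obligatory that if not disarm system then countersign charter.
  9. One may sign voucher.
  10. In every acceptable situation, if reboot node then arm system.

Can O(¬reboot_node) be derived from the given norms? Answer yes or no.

Premises 8 and 4 are O(¬disarm_system → countersign_charter) and O(disarm_system → countersign_charter); every ideal world satisfies ¬disarm_system or disarm_system, so in either case countersign_charter holds — hence O(countersign_charter).
Premise 2 is O(redact_audit_trail → ¬countersign_charter); contrapositively O(countersign_charter → ¬redact_audit_trail). Since O(countersign_charter) holds, K gives O(¬redact_audit_trail).
With premise 6, O(¬redact_audit_trail → ¬submit_protocol), the K-axiom yields O(¬submit_protocol).
With premise 1, O(¬submit_protocol → renew_specimen), the K-axiom yields O(renew_specimen).
Premise 5, O(arm_system → ¬renew_specimen), contraposes to O(renew_specimen → ¬arm_system); with O(renew_specimen) we get O(¬arm_system).
The contrapositive of premise 10 (O(reboot_node → arm_system)) is O(¬arm_system → ¬reboot_node), and O(¬arm_system) is already established, so O(¬reboot_node).
Premises 3, 7, 9 do not contribute to this derivation.
So O(¬reboot_node) follows.

Yes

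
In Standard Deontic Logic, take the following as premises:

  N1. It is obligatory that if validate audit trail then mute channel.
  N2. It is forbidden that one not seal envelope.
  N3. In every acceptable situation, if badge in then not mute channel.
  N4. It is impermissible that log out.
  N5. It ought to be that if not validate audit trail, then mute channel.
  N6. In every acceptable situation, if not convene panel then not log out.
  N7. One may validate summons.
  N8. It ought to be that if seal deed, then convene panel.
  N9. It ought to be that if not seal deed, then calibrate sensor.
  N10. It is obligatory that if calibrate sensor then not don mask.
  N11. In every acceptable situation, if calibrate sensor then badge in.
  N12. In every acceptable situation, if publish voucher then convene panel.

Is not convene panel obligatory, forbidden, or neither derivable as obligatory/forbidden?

Premises 1 and 5 cover both cases: O(validate_audit_trail → mute_channel) and O(¬validate_audit_trail → mute_channel). Since validate_audit_trail ∨ ¬validate_audit_trail is a tautology, O(mute_channel) follows.
Premise 3, O(badge_in → ¬mute_channel), contraposes to O(mute_channel → ¬badge_in); with O(mute_channel) we get O(¬badge_in).
Premise 11, O(calibrate_sensor → badge_in), contraposes to O(¬badge_in → ¬calibrate_sensor); with O(¬badge_in) we get O(¬calibrate_sensor).
Premise 9, O(¬seal_deed → calibrate_sensor), contraposes to O(¬calibrate_sensor → seal_deed); with O(¬calibrate_sensor) we get O(seal_deed).
Applying K to premise 8 (O(seal_deed → convene_panel)) and O(seal_deed) yields O(convene_panel).
Premises 2, 4, 6, 7, 10, 12 do not contribute to this derivation.
Thus O(convene_panel), which is F(¬convene_panel): ¬convene_panel is forbidden.

Forbidden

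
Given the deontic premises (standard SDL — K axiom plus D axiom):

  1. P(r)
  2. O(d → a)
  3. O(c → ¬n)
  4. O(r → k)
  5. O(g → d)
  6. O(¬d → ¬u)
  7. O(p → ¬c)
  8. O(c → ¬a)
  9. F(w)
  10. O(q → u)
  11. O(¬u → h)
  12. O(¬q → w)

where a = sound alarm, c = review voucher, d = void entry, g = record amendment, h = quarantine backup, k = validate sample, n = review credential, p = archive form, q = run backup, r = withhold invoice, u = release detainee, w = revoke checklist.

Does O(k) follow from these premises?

No

Premise 4 is O(r → k), but O(r) is not derivable from the premises (the permission P(r) asserts only ¬O(¬r), not O(r)), so it does not yield O(k).
No other premise forces O(k). An ideal world satisfying every premise can still have k false, so O(k) is not derivable.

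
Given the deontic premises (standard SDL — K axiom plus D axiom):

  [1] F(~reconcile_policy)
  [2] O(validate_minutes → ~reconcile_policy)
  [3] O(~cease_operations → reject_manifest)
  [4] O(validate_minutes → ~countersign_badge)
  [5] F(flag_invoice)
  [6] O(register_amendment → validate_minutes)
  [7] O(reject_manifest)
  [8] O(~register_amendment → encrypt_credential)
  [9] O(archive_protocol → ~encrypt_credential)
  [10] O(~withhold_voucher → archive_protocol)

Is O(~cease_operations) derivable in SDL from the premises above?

No

Premise 3 is O(~cease_operations → reject_manifest); even if O(reject_manifest) held, inferring O(~cease_operations) would be affirming the consequent — invalid.
No other premise forces O(~cease_operations). An ideal world satisfying every premise can still have ~cease_operations false, so O(~cease_operations) is not derivable.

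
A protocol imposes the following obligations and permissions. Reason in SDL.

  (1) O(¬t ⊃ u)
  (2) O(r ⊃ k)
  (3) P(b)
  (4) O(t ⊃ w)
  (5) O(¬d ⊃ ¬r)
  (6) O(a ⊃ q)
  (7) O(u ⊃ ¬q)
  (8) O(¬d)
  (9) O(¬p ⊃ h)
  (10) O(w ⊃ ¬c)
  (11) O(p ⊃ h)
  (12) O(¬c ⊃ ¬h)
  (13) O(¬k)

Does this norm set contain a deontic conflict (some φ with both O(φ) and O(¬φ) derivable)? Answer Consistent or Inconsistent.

Consistent

Premise 2 is O(r ⊃ k), but O(r) is not derivable from the premises, so it does not yield O(k).
So O(k) is not derivable, and the apparent clash with O(¬k) does not arise.
A world satisfying every obligation exists (e.g. a=false, b=false, c=true, d=false, h=true, k=false, p=false, q=false, r=false, t=false, u=true, w=false); no atom is both obligatory and forbidden, so the set is consistent.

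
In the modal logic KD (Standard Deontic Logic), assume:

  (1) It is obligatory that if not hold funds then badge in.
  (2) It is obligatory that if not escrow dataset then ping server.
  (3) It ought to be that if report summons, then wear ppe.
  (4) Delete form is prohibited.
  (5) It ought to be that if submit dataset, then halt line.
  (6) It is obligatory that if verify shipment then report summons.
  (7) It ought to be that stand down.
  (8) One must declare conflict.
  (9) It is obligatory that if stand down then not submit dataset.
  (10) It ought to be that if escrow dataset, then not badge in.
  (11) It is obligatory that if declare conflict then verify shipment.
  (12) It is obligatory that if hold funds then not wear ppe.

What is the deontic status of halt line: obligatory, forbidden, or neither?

Neither

Premise 5 is O(submit_dataset → halt_line), but O(submit_dataset) is not derivable from the premises, so it does not yield O(halt_line).
No premise or chain of K-axiom applications forces O(halt_line), and none forces O(¬halt_line). So halt_line is neither obligatory nor forbidden under these norms.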